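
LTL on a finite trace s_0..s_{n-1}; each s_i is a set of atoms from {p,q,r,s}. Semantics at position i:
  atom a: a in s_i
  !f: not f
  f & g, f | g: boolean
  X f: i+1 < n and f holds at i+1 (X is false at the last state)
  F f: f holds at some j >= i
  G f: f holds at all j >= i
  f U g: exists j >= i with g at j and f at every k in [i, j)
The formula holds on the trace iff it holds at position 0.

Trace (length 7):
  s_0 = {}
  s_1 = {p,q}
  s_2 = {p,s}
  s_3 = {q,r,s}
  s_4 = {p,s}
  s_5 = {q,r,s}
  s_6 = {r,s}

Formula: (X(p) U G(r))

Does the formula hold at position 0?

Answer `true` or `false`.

s_0={}: (X(p) U G(r))=False X(p)=True p=False G(r)=False r=False
s_1={p,q}: (X(p) U G(r))=False X(p)=True p=True G(r)=False r=False
s_2={p,s}: (X(p) U G(r))=False X(p)=False p=True G(r)=False r=False
s_3={q,r,s}: (X(p) U G(r))=False X(p)=True p=False G(r)=False r=True
s_4={p,s}: (X(p) U G(r))=False X(p)=False p=True G(r)=False r=False
s_5={q,r,s}: (X(p) U G(r))=True X(p)=False p=False G(r)=True r=True
s_6={r,s}: (X(p) U G(r))=True X(p)=False p=False G(r)=True r=True

Answer: false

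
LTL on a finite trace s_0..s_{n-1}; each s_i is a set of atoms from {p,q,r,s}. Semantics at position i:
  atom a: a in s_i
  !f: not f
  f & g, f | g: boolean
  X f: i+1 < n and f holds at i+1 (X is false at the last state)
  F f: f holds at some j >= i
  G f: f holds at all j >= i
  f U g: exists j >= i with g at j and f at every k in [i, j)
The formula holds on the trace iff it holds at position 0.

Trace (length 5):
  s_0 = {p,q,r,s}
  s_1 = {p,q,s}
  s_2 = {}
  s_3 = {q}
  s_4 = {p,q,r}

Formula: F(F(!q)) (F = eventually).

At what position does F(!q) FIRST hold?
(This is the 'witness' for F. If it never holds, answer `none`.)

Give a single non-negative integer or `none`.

s_0={p,q,r,s}: F(!q)=True !q=False q=True
s_1={p,q,s}: F(!q)=True !q=False q=True
s_2={}: F(!q)=True !q=True q=False
s_3={q}: F(!q)=False !q=False q=True
s_4={p,q,r}: F(!q)=False !q=False q=True
F(F(!q)) holds; first witness at position 0.

Answer: 0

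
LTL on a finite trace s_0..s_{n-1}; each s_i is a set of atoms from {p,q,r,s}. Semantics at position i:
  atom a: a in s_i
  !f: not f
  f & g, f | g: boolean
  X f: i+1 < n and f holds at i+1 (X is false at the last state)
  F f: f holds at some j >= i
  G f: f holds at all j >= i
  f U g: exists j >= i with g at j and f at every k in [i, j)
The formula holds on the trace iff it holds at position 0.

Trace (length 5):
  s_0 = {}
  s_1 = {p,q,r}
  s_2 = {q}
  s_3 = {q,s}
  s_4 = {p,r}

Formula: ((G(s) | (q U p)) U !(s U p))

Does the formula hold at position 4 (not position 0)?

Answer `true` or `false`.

s_0={}: ((G(s) | (q U p)) U !(s U p))=True (G(s) | (q U p))=False G(s)=False s=False (q U p)=False q=False p=False !(s U p)=True (s U p)=False
s_1={p,q,r}: ((G(s) | (q U p)) U !(s U p))=True (G(s) | (q U p))=True G(s)=False s=False (q U p)=True q=True p=True !(s U p)=False (s U p)=True
s_2={q}: ((G(s) | (q U p)) U !(s U p))=True (G(s) | (q U p))=True G(s)=False s=False (q U p)=True q=True p=False !(s U p)=True (s U p)=False
s_3={q,s}: ((G(s) | (q U p)) U !(s U p))=False (G(s) | (q U p))=True G(s)=False s=True (q U p)=True q=True p=False !(s U p)=False (s U p)=True
s_4={p,r}: ((G(s) | (q U p)) U !(s U p))=False (G(s) | (q U p))=True G(s)=False s=False (q U p)=True q=False p=True !(s U p)=False (s U p)=True
Evaluating at position 4: result = False

Answer: false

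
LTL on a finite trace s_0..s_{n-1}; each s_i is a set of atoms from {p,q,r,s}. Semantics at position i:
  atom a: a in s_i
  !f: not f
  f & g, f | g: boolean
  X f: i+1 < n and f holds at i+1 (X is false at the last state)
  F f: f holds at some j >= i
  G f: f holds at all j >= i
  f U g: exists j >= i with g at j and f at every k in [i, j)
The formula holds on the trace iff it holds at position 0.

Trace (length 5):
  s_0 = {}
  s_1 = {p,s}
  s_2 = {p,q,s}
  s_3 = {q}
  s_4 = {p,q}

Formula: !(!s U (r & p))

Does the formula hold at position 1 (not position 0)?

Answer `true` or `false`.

Answer: true

Derivation:
s_0={}: !(!s U (r & p))=True (!s U (r & p))=False !s=True s=False (r & p)=False r=False p=False
s_1={p,s}: !(!s U (r & p))=True (!s U (r & p))=False !s=False s=True (r & p)=False r=False p=True
s_2={p,q,s}: !(!s U (r & p))=True (!s U (r & p))=False !s=False s=True (r & p)=False r=False p=True
s_3={q}: !(!s U (r & p))=True (!s U (r & p))=False !s=True s=False (r & p)=False r=False p=False
s_4={p,q}: !(!s U (r & p))=True (!s U (r & p))=False !s=True s=False (r & p)=False r=False p=True
Evaluating at position 1: result = True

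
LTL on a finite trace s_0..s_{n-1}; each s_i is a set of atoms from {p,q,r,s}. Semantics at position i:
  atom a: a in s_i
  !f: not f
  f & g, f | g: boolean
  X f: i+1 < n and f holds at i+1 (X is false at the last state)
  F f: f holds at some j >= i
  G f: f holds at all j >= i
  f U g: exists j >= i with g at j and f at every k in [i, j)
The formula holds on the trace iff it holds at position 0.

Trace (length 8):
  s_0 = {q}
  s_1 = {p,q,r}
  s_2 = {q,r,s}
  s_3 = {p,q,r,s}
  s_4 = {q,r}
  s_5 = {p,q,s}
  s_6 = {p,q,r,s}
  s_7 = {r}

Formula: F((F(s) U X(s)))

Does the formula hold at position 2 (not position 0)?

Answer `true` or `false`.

Answer: true

Derivation:
s_0={q}: F((F(s) U X(s)))=True (F(s) U X(s))=True F(s)=True s=False X(s)=False
s_1={p,q,r}: F((F(s) U X(s)))=True (F(s) U X(s))=True F(s)=True s=False X(s)=True
s_2={q,r,s}: F((F(s) U X(s)))=True (F(s) U X(s))=True F(s)=True s=True X(s)=True
s_3={p,q,r,s}: F((F(s) U X(s)))=True (F(s) U X(s))=True F(s)=True s=True X(s)=False
s_4={q,r}: F((F(s) U X(s)))=True (F(s) U X(s))=True F(s)=True s=False X(s)=True
s_5={p,q,s}: F((F(s) U X(s)))=True (F(s) U X(s))=True F(s)=True s=True X(s)=True
s_6={p,q,r,s}: F((F(s) U X(s)))=False (F(s) U X(s))=False F(s)=True s=True X(s)=False
s_7={r}: F((F(s) U X(s)))=False (F(s) U X(s))=False F(s)=False s=False X(s)=False
Evaluating at position 2: result = True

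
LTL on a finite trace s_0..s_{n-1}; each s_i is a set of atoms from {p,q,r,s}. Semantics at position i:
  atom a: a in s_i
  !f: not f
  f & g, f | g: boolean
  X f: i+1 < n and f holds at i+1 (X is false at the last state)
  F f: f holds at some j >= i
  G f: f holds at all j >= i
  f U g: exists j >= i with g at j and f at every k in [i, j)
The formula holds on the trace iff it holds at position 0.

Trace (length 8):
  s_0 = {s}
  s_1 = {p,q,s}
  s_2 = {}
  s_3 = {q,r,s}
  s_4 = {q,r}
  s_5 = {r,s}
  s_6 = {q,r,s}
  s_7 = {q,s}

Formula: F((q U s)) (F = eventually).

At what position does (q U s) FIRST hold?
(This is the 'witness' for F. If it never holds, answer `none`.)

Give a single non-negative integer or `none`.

Answer: 0

Derivation:
s_0={s}: (q U s)=True q=False s=True
s_1={p,q,s}: (q U s)=True q=True s=True
s_2={}: (q U s)=False q=False s=False
s_3={q,r,s}: (q U s)=True q=True s=True
s_4={q,r}: (q U s)=True q=True s=False
s_5={r,s}: (q U s)=True q=False s=True
s_6={q,r,s}: (q U s)=True q=True s=True
s_7={q,s}: (q U s)=True q=True s=True
F((q U s)) holds; first witness at position 0.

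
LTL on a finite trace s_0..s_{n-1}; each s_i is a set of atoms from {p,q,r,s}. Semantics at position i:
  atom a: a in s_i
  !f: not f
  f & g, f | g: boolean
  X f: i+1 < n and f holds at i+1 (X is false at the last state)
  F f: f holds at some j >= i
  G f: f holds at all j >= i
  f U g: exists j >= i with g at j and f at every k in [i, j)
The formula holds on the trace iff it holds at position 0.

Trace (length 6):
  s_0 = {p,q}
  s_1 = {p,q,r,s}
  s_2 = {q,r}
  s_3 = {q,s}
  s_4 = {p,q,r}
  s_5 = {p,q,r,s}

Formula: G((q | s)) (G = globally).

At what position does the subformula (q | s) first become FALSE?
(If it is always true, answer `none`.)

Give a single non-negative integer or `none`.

Answer: none

Derivation:
s_0={p,q}: (q | s)=True q=True s=False
s_1={p,q,r,s}: (q | s)=True q=True s=True
s_2={q,r}: (q | s)=True q=True s=False
s_3={q,s}: (q | s)=True q=True s=True
s_4={p,q,r}: (q | s)=True q=True s=False
s_5={p,q,r,s}: (q | s)=True q=True s=True
G((q | s)) holds globally = True
No violation — formula holds at every position.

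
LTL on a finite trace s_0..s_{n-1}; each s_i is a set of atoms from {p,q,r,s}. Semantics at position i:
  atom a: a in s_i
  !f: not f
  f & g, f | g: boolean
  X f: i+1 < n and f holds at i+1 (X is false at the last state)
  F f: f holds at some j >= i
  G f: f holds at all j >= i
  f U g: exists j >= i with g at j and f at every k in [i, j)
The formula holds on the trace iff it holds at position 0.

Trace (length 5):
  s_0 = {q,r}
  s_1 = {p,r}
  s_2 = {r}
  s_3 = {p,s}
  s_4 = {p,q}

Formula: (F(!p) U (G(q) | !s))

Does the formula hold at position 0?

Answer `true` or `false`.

s_0={q,r}: (F(!p) U (G(q) | !s))=True F(!p)=True !p=True p=False (G(q) | !s)=True G(q)=False q=True !s=True s=False
s_1={p,r}: (F(!p) U (G(q) | !s))=True F(!p)=True !p=False p=True (G(q) | !s)=True G(q)=False q=False !s=True s=False
s_2={r}: (F(!p) U (G(q) | !s))=True F(!p)=True !p=True p=False (G(q) | !s)=True G(q)=False q=False !s=True s=False
s_3={p,s}: (F(!p) U (G(q) | !s))=False F(!p)=False !p=False p=True (G(q) | !s)=False G(q)=False q=False !s=False s=True
s_4={p,q}: (F(!p) U (G(q) | !s))=True F(!p)=False !p=False p=True (G(q) | !s)=True G(q)=True q=True !s=True s=False

Answer: true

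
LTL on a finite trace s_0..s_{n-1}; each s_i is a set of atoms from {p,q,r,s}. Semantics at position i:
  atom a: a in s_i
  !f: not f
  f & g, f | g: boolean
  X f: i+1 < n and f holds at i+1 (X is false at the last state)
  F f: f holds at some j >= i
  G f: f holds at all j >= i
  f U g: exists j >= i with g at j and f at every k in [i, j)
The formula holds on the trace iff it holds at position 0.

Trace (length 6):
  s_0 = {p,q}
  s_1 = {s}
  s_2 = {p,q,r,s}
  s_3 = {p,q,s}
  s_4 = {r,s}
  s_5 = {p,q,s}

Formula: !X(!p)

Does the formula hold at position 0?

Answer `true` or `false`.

Answer: false

Derivation:
s_0={p,q}: !X(!p)=False X(!p)=True !p=False p=True
s_1={s}: !X(!p)=True X(!p)=False !p=True p=False
s_2={p,q,r,s}: !X(!p)=True X(!p)=False !p=False p=True
s_3={p,q,s}: !X(!p)=False X(!p)=True !p=False p=True
s_4={r,s}: !X(!p)=True X(!p)=False !p=True p=False
s_5={p,q,s}: !X(!p)=True X(!p)=False !p=False p=True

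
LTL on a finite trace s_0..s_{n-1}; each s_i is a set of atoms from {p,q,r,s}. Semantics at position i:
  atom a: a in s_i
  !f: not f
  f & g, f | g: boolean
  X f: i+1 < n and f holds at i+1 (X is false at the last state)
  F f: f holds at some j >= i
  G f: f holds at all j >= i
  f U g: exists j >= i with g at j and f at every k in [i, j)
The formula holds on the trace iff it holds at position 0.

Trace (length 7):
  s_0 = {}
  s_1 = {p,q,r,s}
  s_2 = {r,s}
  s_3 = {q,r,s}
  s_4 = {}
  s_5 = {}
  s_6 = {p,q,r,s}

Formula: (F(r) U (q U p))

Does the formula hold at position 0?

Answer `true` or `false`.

Answer: true

Derivation:
s_0={}: (F(r) U (q U p))=True F(r)=True r=False (q U p)=False q=False p=False
s_1={p,q,r,s}: (F(r) U (q U p))=True F(r)=True r=True (q U p)=True q=True p=True
s_2={r,s}: (F(r) U (q U p))=True F(r)=True r=True (q U p)=False q=False p=False
s_3={q,r,s}: (F(r) U (q U p))=True F(r)=True r=True (q U p)=False q=True p=False
s_4={}: (F(r) U (q U p))=True F(r)=True r=False (q U p)=False q=False p=False
s_5={}: (F(r) U (q U p))=True F(r)=True r=False (q U p)=False q=False p=False
s_6={p,q,r,s}: (F(r) U (q U p))=True F(r)=True r=True (q U p)=True q=True p=True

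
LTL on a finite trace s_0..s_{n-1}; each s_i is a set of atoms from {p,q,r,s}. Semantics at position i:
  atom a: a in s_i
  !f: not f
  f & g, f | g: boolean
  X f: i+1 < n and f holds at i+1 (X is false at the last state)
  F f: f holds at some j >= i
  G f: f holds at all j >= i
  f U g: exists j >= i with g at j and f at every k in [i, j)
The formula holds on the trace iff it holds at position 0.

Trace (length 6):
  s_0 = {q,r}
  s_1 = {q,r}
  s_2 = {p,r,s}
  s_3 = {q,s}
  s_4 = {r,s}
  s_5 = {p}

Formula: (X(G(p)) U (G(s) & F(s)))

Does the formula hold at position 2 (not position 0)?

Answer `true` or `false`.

Answer: false

Derivation:
s_0={q,r}: (X(G(p)) U (G(s) & F(s)))=False X(G(p))=False G(p)=False p=False (G(s) & F(s))=False G(s)=False s=False F(s)=True
s_1={q,r}: (X(G(p)) U (G(s) & F(s)))=False X(G(p))=False G(p)=False p=False (G(s) & F(s))=False G(s)=False s=False F(s)=True
s_2={p,r,s}: (X(G(p)) U (G(s) & F(s)))=False X(G(p))=False G(p)=False p=True (G(s) & F(s))=False G(s)=False s=True F(s)=True
s_3={q,s}: (X(G(p)) U (G(s) & F(s)))=False X(G(p))=False G(p)=False p=False (G(s) & F(s))=False G(s)=False s=True F(s)=True
s_4={r,s}: (X(G(p)) U (G(s) & F(s)))=False X(G(p))=True G(p)=False p=False (G(s) & F(s))=False G(s)=False s=True F(s)=True
s_5={p}: (X(G(p)) U (G(s) & F(s)))=False X(G(p))=False G(p)=True p=True (G(s) & F(s))=False G(s)=False s=False F(s)=False
Evaluating at position 2: result = False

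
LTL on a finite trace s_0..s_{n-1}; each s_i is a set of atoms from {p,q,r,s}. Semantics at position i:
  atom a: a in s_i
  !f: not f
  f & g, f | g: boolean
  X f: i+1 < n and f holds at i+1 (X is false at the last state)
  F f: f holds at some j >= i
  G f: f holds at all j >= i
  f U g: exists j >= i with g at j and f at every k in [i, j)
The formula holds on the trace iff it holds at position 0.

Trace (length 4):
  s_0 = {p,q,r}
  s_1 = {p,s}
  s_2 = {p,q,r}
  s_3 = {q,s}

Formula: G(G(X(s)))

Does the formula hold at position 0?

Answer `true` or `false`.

s_0={p,q,r}: G(G(X(s)))=False G(X(s))=False X(s)=True s=False
s_1={p,s}: G(G(X(s)))=False G(X(s))=False X(s)=False s=True
s_2={p,q,r}: G(G(X(s)))=False G(X(s))=False X(s)=True s=False
s_3={q,s}: G(G(X(s)))=False G(X(s))=False X(s)=False s=True

Answer: false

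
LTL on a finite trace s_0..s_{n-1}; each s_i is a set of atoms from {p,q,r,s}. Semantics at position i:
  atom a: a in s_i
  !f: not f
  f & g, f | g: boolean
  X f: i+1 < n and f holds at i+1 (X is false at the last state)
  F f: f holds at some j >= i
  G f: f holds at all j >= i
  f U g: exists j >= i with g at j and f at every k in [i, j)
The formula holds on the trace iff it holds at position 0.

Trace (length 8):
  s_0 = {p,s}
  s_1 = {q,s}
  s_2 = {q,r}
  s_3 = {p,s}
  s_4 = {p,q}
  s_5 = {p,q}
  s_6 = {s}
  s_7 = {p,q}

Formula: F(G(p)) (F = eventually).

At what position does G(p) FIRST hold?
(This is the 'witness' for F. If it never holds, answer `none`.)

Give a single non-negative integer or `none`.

Answer: 7

Derivation:
s_0={p,s}: G(p)=False p=True
s_1={q,s}: G(p)=False p=False
s_2={q,r}: G(p)=False p=False
s_3={p,s}: G(p)=False p=True
s_4={p,q}: G(p)=False p=True
s_5={p,q}: G(p)=False p=True
s_6={s}: G(p)=False p=False
s_7={p,q}: G(p)=True p=True
F(G(p)) holds; first witness at position 7.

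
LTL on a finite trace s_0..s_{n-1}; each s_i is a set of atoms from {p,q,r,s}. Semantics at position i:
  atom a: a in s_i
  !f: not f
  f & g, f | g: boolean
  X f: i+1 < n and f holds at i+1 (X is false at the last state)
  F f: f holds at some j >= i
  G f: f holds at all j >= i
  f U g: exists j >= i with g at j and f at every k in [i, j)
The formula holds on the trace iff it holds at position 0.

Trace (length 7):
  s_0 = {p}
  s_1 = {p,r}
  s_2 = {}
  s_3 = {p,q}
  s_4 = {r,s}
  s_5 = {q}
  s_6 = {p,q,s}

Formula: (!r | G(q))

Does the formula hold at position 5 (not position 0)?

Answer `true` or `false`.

Answer: true

Derivation:
s_0={p}: (!r | G(q))=True !r=True r=False G(q)=False q=False
s_1={p,r}: (!r | G(q))=False !r=False r=True G(q)=False q=False
s_2={}: (!r | G(q))=True !r=True r=False G(q)=False q=False
s_3={p,q}: (!r | G(q))=True !r=True r=False G(q)=False q=True
s_4={r,s}: (!r | G(q))=False !r=False r=True G(q)=False q=False
s_5={q}: (!r | G(q))=True !r=True r=False G(q)=True q=True
s_6={p,q,s}: (!r | G(q))=True !r=True r=False G(q)=True q=True
Evaluating at position 5: result = True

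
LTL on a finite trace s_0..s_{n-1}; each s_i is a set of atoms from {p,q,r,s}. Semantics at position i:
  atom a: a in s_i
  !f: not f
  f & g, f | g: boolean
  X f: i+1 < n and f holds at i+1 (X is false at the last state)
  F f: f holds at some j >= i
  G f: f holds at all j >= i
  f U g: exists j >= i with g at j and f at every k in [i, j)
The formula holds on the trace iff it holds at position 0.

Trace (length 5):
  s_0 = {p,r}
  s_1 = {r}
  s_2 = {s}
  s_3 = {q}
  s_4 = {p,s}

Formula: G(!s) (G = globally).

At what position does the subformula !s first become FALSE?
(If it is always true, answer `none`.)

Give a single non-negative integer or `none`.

s_0={p,r}: !s=True s=False
s_1={r}: !s=True s=False
s_2={s}: !s=False s=True
s_3={q}: !s=True s=False
s_4={p,s}: !s=False s=True
G(!s) holds globally = False
First violation at position 2.

Answer: 2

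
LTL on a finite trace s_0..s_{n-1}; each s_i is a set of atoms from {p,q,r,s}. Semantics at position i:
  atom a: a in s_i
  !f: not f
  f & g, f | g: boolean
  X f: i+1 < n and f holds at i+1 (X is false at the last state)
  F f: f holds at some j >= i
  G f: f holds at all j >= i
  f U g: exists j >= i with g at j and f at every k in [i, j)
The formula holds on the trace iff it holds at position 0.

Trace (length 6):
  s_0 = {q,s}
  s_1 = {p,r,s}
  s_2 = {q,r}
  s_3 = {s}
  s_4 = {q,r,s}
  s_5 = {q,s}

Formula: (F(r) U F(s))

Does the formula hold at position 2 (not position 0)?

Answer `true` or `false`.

Answer: true

Derivation:
s_0={q,s}: (F(r) U F(s))=True F(r)=True r=False F(s)=True s=True
s_1={p,r,s}: (F(r) U F(s))=True F(r)=True r=True F(s)=True s=True
s_2={q,r}: (F(r) U F(s))=True F(r)=True r=True F(s)=True s=False
s_3={s}: (F(r) U F(s))=True F(r)=True r=False F(s)=True s=True
s_4={q,r,s}: (F(r) U F(s))=True F(r)=True r=True F(s)=True s=True
s_5={q,s}: (F(r) U F(s))=True F(r)=False r=False F(s)=True s=True
Evaluating at position 2: result = True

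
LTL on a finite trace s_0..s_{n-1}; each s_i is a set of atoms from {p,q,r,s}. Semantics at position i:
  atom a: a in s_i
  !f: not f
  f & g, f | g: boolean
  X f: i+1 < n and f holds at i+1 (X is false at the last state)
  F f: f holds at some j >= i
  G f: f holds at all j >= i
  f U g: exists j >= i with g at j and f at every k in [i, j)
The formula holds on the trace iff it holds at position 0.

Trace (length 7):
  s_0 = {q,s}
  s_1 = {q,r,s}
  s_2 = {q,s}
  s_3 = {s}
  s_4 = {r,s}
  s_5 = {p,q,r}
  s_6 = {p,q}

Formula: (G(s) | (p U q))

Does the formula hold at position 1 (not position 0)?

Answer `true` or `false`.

s_0={q,s}: (G(s) | (p U q))=True G(s)=False s=True (p U q)=True p=False q=True
s_1={q,r,s}: (G(s) | (p U q))=True G(s)=False s=True (p U q)=True p=False q=True
s_2={q,s}: (G(s) | (p U q))=True G(s)=False s=True (p U q)=True p=False q=True
s_3={s}: (G(s) | (p U q))=False G(s)=False s=True (p U q)=False p=False q=False
s_4={r,s}: (G(s) | (p U q))=False G(s)=False s=True (p U q)=False p=False q=False
s_5={p,q,r}: (G(s) | (p U q))=True G(s)=False s=False (p U q)=True p=True q=True
s_6={p,q}: (G(s) | (p U q))=True G(s)=False s=False (p U q)=True p=True q=True
Evaluating at position 1: result = True

Answer: true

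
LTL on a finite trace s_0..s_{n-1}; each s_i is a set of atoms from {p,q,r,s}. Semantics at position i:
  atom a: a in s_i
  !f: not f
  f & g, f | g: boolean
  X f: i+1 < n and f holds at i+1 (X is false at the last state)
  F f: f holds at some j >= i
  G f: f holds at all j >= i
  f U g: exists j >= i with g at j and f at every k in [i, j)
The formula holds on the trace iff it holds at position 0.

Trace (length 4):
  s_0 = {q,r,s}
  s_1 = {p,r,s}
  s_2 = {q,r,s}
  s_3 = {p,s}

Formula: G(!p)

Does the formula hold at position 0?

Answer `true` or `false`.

s_0={q,r,s}: G(!p)=False !p=True p=False
s_1={p,r,s}: G(!p)=False !p=False p=True
s_2={q,r,s}: G(!p)=False !p=True p=False
s_3={p,s}: G(!p)=False !p=False p=True

Answer: false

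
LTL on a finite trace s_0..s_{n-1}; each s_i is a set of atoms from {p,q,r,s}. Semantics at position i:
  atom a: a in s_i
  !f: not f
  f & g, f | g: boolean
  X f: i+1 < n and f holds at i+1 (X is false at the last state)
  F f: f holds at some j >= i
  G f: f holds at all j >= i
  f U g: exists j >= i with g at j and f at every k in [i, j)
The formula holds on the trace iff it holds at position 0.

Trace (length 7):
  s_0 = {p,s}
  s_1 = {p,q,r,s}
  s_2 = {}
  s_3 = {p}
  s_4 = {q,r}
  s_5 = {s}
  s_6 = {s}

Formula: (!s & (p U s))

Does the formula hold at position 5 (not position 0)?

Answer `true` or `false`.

Answer: false

Derivation:
s_0={p,s}: (!s & (p U s))=False !s=False s=True (p U s)=True p=True
s_1={p,q,r,s}: (!s & (p U s))=False !s=False s=True (p U s)=True p=True
s_2={}: (!s & (p U s))=False !s=True s=False (p U s)=False p=False
s_3={p}: (!s & (p U s))=False !s=True s=False (p U s)=False p=True
s_4={q,r}: (!s & (p U s))=False !s=True s=False (p U s)=False p=False
s_5={s}: (!s & (p U s))=False !s=False s=True (p U s)=True p=False
s_6={s}: (!s & (p U s))=False !s=False s=True (p U s)=True p=False
Evaluating at position 5: result = False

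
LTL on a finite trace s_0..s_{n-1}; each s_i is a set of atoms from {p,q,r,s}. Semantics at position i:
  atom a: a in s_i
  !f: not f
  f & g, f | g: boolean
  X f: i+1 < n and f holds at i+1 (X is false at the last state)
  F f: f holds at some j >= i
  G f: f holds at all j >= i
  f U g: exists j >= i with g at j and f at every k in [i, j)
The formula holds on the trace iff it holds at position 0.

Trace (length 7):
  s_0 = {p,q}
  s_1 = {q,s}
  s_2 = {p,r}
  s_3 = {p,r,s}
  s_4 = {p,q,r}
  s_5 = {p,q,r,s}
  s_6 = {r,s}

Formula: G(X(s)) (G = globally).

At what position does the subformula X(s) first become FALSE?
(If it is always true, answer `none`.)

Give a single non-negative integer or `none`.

Answer: 1

Derivation:
s_0={p,q}: X(s)=True s=False
s_1={q,s}: X(s)=False s=True
s_2={p,r}: X(s)=True s=False
s_3={p,r,s}: X(s)=False s=True
s_4={p,q,r}: X(s)=True s=False
s_5={p,q,r,s}: X(s)=True s=True
s_6={r,s}: X(s)=False s=True
G(X(s)) holds globally = False
First violation at position 1.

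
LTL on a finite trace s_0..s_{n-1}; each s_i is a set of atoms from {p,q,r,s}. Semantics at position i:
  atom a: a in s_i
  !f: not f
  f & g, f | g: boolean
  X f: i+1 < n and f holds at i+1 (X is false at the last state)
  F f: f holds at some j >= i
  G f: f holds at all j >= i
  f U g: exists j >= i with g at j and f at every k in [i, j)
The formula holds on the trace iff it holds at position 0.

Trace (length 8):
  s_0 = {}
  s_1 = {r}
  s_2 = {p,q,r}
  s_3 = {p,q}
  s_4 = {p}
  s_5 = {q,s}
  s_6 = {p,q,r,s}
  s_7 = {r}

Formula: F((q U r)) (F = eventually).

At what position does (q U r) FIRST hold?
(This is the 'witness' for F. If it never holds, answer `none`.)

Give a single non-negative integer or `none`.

s_0={}: (q U r)=False q=False r=False
s_1={r}: (q U r)=True q=False r=True
s_2={p,q,r}: (q U r)=True q=True r=True
s_3={p,q}: (q U r)=False q=True r=False
s_4={p}: (q U r)=False q=False r=False
s_5={q,s}: (q U r)=True q=True r=False
s_6={p,q,r,s}: (q U r)=True q=True r=True
s_7={r}: (q U r)=True q=False r=True
F((q U r)) holds; first witness at position 1.

Answer: 1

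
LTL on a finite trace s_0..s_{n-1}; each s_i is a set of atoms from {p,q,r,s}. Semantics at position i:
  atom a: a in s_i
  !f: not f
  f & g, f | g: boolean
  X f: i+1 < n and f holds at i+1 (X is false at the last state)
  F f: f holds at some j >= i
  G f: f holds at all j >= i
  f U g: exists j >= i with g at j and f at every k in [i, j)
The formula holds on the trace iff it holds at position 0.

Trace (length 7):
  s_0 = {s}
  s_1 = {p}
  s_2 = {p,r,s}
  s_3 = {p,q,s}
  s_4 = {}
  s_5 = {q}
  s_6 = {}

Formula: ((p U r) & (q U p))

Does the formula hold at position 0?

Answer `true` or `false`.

s_0={s}: ((p U r) & (q U p))=False (p U r)=False p=False r=False (q U p)=False q=False
s_1={p}: ((p U r) & (q U p))=True (p U r)=True p=True r=False (q U p)=True q=False
s_2={p,r,s}: ((p U r) & (q U p))=True (p U r)=True p=True r=True (q U p)=True q=False
s_3={p,q,s}: ((p U r) & (q U p))=False (p U r)=False p=True r=False (q U p)=True q=True
s_4={}: ((p U r) & (q U p))=False (p U r)=False p=False r=False (q U p)=False q=False
s_5={q}: ((p U r) & (q U p))=False (p U r)=False p=False r=False (q U p)=False q=True
s_6={}: ((p U r) & (q U p))=False (p U r)=False p=False r=False (q U p)=False q=False

Answer: false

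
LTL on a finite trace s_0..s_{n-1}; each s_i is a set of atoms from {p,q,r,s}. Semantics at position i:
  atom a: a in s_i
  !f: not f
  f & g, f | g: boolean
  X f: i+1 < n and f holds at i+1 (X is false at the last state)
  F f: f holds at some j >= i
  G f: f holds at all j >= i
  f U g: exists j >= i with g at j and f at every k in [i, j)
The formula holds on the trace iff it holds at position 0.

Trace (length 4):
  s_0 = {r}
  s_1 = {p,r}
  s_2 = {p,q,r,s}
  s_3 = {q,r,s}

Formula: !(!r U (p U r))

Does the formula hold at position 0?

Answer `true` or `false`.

Answer: false

Derivation:
s_0={r}: !(!r U (p U r))=False (!r U (p U r))=True !r=False r=True (p U r)=True p=False
s_1={p,r}: !(!r U (p U r))=False (!r U (p U r))=True !r=False r=True (p U r)=True p=True
s_2={p,q,r,s}: !(!r U (p U r))=False (!r U (p U r))=True !r=False r=True (p U r)=True p=True
s_3={q,r,s}: !(!r U (p U r))=False (!r U (p U r))=True !r=False r=True (p U r)=True p=False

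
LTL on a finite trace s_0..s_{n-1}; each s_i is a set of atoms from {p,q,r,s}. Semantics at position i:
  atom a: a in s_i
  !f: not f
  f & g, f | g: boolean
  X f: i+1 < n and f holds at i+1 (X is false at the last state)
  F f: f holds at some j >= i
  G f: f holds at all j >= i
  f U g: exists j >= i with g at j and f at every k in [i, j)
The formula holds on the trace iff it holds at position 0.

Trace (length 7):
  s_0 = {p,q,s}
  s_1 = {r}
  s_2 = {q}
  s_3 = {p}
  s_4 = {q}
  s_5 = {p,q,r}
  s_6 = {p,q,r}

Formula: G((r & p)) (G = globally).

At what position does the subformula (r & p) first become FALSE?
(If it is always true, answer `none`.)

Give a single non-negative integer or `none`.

Answer: 0

Derivation:
s_0={p,q,s}: (r & p)=False r=False p=True
s_1={r}: (r & p)=False r=True p=False
s_2={q}: (r & p)=False r=False p=False
s_3={p}: (r & p)=False r=False p=True
s_4={q}: (r & p)=False r=False p=False
s_5={p,q,r}: (r & p)=True r=True p=True
s_6={p,q,r}: (r & p)=True r=True p=True
G((r & p)) holds globally = False
First violation at position 0.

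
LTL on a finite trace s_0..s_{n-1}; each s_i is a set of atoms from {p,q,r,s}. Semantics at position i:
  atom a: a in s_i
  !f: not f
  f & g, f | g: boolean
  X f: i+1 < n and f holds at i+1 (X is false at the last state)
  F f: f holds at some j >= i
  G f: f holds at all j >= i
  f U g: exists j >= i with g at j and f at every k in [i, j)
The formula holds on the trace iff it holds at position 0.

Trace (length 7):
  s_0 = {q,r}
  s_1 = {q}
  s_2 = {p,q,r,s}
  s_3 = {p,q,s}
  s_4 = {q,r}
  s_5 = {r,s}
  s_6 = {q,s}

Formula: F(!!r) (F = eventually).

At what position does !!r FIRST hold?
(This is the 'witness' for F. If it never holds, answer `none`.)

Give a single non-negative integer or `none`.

s_0={q,r}: !!r=True !r=False r=True
s_1={q}: !!r=False !r=True r=False
s_2={p,q,r,s}: !!r=True !r=False r=True
s_3={p,q,s}: !!r=False !r=True r=False
s_4={q,r}: !!r=True !r=False r=True
s_5={r,s}: !!r=True !r=False r=True
s_6={q,s}: !!r=False !r=True r=False
F(!!r) holds; first witness at position 0.

Answer: 0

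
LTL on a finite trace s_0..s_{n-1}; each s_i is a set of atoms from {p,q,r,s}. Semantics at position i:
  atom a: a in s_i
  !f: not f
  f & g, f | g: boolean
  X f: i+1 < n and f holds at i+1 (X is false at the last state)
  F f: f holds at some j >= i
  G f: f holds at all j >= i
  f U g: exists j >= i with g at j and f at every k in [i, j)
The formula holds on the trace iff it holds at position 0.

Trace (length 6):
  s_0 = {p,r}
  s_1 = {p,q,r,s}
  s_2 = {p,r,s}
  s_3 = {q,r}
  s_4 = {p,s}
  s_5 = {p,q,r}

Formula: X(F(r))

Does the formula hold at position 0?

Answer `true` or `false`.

s_0={p,r}: X(F(r))=True F(r)=True r=True
s_1={p,q,r,s}: X(F(r))=True F(r)=True r=True
s_2={p,r,s}: X(F(r))=True F(r)=True r=True
s_3={q,r}: X(F(r))=True F(r)=True r=True
s_4={p,s}: X(F(r))=True F(r)=True r=False
s_5={p,q,r}: X(F(r))=False F(r)=True r=True

Answer: true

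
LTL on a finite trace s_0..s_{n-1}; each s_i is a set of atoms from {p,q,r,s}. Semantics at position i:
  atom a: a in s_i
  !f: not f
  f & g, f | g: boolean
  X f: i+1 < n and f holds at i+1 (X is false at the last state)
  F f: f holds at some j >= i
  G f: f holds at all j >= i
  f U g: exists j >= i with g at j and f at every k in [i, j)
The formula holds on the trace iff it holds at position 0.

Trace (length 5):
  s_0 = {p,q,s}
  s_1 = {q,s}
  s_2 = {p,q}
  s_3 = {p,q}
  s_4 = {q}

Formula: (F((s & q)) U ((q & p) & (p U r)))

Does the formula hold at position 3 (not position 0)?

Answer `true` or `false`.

Answer: false

Derivation:
s_0={p,q,s}: (F((s & q)) U ((q & p) & (p U r)))=False F((s & q))=True (s & q)=True s=True q=True ((q & p) & (p U r))=False (q & p)=True p=True (p U r)=False r=False
s_1={q,s}: (F((s & q)) U ((q & p) & (p U r)))=False F((s & q))=True (s & q)=True s=True q=True ((q & p) & (p U r))=False (q & p)=False p=False (p U r)=False r=False
s_2={p,q}: (F((s & q)) U ((q & p) & (p U r)))=False F((s & q))=False (s & q)=False s=False q=True ((q & p) & (p U r))=False (q & p)=True p=True (p U r)=False r=False
s_3={p,q}: (F((s & q)) U ((q & p) & (p U r)))=False F((s & q))=False (s & q)=False s=False q=True ((q & p) & (p U r))=False (q & p)=True p=True (p U r)=False r=False
s_4={q}: (F((s & q)) U ((q & p) & (p U r)))=False F((s & q))=False (s & q)=False s=False q=True ((q & p) & (p U r))=False (q & p)=False p=False (p U r)=False r=False
Evaluating at position 3: result = False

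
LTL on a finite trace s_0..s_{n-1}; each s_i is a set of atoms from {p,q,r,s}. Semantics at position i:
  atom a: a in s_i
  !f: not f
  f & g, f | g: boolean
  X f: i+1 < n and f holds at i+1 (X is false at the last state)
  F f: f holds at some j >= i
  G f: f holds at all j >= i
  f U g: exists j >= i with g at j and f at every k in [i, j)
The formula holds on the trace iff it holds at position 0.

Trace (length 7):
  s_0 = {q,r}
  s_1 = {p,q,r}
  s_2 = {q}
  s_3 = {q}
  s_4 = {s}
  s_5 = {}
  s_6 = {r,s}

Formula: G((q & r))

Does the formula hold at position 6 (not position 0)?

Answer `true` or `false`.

s_0={q,r}: G((q & r))=False (q & r)=True q=True r=True
s_1={p,q,r}: G((q & r))=False (q & r)=True q=True r=True
s_2={q}: G((q & r))=False (q & r)=False q=True r=False
s_3={q}: G((q & r))=False (q & r)=False q=True r=False
s_4={s}: G((q & r))=False (q & r)=False q=False r=False
s_5={}: G((q & r))=False (q & r)=False q=False r=False
s_6={r,s}: G((q & r))=False (q & r)=False q=False r=True
Evaluating at position 6: result = False

Answer: false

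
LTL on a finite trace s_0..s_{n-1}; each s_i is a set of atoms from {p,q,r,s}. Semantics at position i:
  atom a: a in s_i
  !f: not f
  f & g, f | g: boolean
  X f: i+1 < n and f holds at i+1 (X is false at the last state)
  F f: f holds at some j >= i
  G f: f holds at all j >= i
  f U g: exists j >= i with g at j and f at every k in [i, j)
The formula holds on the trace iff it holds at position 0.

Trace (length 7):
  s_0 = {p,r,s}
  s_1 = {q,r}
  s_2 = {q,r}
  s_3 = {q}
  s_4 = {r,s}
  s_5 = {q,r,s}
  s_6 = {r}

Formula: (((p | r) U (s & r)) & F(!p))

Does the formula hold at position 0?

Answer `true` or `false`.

Answer: true

Derivation:
s_0={p,r,s}: (((p | r) U (s & r)) & F(!p))=True ((p | r) U (s & r))=True (p | r)=True p=True r=True (s & r)=True s=True F(!p)=True !p=False
s_1={q,r}: (((p | r) U (s & r)) & F(!p))=False ((p | r) U (s & r))=False (p | r)=True p=False r=True (s & r)=False s=False F(!p)=True !p=True
s_2={q,r}: (((p | r) U (s & r)) & F(!p))=False ((p | r) U (s & r))=False (p | r)=True p=False r=True (s & r)=False s=False F(!p)=True !p=True
s_3={q}: (((p | r) U (s & r)) & F(!p))=False ((p | r) U (s & r))=False (p | r)=False p=False r=False (s & r)=False s=False F(!p)=True !p=True
s_4={r,s}: (((p | r) U (s & r)) & F(!p))=True ((p | r) U (s & r))=True (p | r)=True p=False r=True (s & r)=True s=True F(!p)=True !p=True
s_5={q,r,s}: (((p | r) U (s & r)) & F(!p))=True ((p | r) U (s & r))=True (p | r)=True p=False r=True (s & r)=True s=True F(!p)=True !p=True
s_6={r}: (((p | r) U (s & r)) & F(!p))=False ((p | r) U (s & r))=False (p | r)=True p=False r=True (s & r)=False s=False F(!p)=True !p=True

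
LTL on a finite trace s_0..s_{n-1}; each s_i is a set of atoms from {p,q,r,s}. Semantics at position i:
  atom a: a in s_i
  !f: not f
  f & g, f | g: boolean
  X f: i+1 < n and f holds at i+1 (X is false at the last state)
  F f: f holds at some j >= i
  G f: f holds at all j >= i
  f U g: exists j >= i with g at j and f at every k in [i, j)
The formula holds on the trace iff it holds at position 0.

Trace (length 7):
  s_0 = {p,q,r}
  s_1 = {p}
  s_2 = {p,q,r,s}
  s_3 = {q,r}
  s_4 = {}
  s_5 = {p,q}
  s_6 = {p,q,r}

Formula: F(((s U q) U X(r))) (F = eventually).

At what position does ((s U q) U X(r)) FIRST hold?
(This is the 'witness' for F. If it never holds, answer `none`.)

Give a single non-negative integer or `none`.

s_0={p,q,r}: ((s U q) U X(r))=True (s U q)=True s=False q=True X(r)=False r=True
s_1={p}: ((s U q) U X(r))=True (s U q)=False s=False q=False X(r)=True r=False
s_2={p,q,r,s}: ((s U q) U X(r))=True (s U q)=True s=True q=True X(r)=True r=True
s_3={q,r}: ((s U q) U X(r))=False (s U q)=True s=False q=True X(r)=False r=True
s_4={}: ((s U q) U X(r))=False (s U q)=False s=False q=False X(r)=False r=False
s_5={p,q}: ((s U q) U X(r))=True (s U q)=True s=False q=True X(r)=True r=False
s_6={p,q,r}: ((s U q) U X(r))=False (s U q)=True s=False q=True X(r)=False r=True
F(((s U q) U X(r))) holds; first witness at position 0.

Answer: 0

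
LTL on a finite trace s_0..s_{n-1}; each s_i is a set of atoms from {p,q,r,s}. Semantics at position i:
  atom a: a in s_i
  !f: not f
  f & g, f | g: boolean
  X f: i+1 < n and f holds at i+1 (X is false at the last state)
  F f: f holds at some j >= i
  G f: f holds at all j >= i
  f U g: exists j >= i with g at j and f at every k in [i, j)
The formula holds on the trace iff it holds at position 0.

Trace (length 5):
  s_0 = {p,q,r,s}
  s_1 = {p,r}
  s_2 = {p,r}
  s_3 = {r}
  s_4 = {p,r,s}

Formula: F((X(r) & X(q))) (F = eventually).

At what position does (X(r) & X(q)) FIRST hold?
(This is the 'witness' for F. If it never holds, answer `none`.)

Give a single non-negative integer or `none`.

s_0={p,q,r,s}: (X(r) & X(q))=False X(r)=True r=True X(q)=False q=True
s_1={p,r}: (X(r) & X(q))=False X(r)=True r=True X(q)=False q=False
s_2={p,r}: (X(r) & X(q))=False X(r)=True r=True X(q)=False q=False
s_3={r}: (X(r) & X(q))=False X(r)=True r=True X(q)=False q=False
s_4={p,r,s}: (X(r) & X(q))=False X(r)=False r=True X(q)=False q=False
F((X(r) & X(q))) does not hold (no witness exists).

Answer: none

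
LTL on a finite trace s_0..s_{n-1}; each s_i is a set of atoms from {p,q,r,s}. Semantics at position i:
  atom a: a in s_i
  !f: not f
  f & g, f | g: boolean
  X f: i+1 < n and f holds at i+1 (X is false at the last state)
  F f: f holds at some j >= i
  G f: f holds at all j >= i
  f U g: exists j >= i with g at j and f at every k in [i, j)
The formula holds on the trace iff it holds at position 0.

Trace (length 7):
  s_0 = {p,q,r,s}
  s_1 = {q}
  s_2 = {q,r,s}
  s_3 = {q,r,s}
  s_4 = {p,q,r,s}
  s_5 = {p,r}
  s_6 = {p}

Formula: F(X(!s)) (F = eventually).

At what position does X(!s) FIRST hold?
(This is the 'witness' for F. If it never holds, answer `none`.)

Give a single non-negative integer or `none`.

Answer: 0

Derivation:
s_0={p,q,r,s}: X(!s)=True !s=False s=True
s_1={q}: X(!s)=False !s=True s=False
s_2={q,r,s}: X(!s)=False !s=False s=True
s_3={q,r,s}: X(!s)=False !s=False s=True
s_4={p,q,r,s}: X(!s)=True !s=False s=True
s_5={p,r}: X(!s)=True !s=True s=False
s_6={p}: X(!s)=False !s=True s=False
F(X(!s)) holds; first witness at position 0.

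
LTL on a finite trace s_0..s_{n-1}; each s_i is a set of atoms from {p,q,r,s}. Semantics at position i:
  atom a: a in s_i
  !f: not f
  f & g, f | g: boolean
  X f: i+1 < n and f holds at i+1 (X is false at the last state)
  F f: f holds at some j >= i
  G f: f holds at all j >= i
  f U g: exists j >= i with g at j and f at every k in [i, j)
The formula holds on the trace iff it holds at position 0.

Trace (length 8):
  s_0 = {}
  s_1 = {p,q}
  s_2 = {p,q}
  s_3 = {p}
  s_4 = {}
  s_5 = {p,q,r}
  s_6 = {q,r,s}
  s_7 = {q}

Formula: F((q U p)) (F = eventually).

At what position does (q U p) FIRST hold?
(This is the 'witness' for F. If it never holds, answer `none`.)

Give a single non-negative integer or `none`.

Answer: 1

Derivation:
s_0={}: (q U p)=False q=False p=False
s_1={p,q}: (q U p)=True q=True p=True
s_2={p,q}: (q U p)=True q=True p=True
s_3={p}: (q U p)=True q=False p=True
s_4={}: (q U p)=False q=False p=False
s_5={p,q,r}: (q U p)=True q=True p=True
s_6={q,r,s}: (q U p)=False q=True p=False
s_7={q}: (q U p)=False q=True p=False
F((q U p)) holds; first witness at position 1.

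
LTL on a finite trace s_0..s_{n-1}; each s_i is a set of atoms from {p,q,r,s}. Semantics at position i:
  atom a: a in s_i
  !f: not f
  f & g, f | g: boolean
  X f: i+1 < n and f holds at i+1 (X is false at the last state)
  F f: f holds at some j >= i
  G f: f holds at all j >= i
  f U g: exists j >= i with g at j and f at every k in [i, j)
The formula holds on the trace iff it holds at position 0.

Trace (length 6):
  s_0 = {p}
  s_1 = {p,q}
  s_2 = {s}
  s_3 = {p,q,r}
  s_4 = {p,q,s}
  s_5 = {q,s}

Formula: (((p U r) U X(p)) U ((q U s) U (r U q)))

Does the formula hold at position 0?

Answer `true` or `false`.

s_0={p}: (((p U r) U X(p)) U ((q U s) U (r U q)))=True ((p U r) U X(p))=True (p U r)=False p=True r=False X(p)=True ((q U s) U (r U q))=False (q U s)=False q=False s=False (r U q)=False
s_1={p,q}: (((p U r) U X(p)) U ((q U s) U (r U q)))=True ((p U r) U X(p))=False (p U r)=False p=True r=False X(p)=False ((q U s) U (r U q))=True (q U s)=True q=True s=False (r U q)=True
s_2={s}: (((p U r) U X(p)) U ((q U s) U (r U q)))=True ((p U r) U X(p))=True (p U r)=False p=False r=False X(p)=True ((q U s) U (r U q))=True (q U s)=True q=False s=True (r U q)=False
s_3={p,q,r}: (((p U r) U X(p)) U ((q U s) U (r U q)))=True ((p U r) U X(p))=True (p U r)=True p=True r=True X(p)=True ((q U s) U (r U q))=True (q U s)=True q=True s=False (r U q)=True
s_4={p,q,s}: (((p U r) U X(p)) U ((q U s) U (r U q)))=True ((p U r) U X(p))=False (p U r)=False p=True r=False X(p)=False ((q U s) U (r U q))=True (q U s)=True q=True s=True (r U q)=True
s_5={q,s}: (((p U r) U X(p)) U ((q U s) U (r U q)))=True ((p U r) U X(p))=False (p U r)=False p=False r=False X(p)=False ((q U s) U (r U q))=True (q U s)=True q=True s=True (r U q)=True

Answer: true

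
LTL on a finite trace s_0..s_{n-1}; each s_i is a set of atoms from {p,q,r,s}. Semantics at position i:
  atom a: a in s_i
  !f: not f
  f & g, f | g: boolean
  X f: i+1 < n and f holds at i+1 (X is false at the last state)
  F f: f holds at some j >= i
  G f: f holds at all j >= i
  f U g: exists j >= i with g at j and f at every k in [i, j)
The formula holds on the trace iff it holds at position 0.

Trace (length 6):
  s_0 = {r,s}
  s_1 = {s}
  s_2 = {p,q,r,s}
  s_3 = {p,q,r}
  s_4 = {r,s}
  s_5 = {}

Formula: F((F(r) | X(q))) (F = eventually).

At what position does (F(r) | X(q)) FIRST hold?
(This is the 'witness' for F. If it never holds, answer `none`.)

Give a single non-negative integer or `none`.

Answer: 0

Derivation:
s_0={r,s}: (F(r) | X(q))=True F(r)=True r=True X(q)=False q=False
s_1={s}: (F(r) | X(q))=True F(r)=True r=False X(q)=True q=False
s_2={p,q,r,s}: (F(r) | X(q))=True F(r)=True r=True X(q)=True q=True
s_3={p,q,r}: (F(r) | X(q))=True F(r)=True r=True X(q)=False q=True
s_4={r,s}: (F(r) | X(q))=True F(r)=True r=True X(q)=False q=False
s_5={}: (F(r) | X(q))=False F(r)=False r=False X(q)=False q=False
F((F(r) | X(q))) holds; first witness at position 0.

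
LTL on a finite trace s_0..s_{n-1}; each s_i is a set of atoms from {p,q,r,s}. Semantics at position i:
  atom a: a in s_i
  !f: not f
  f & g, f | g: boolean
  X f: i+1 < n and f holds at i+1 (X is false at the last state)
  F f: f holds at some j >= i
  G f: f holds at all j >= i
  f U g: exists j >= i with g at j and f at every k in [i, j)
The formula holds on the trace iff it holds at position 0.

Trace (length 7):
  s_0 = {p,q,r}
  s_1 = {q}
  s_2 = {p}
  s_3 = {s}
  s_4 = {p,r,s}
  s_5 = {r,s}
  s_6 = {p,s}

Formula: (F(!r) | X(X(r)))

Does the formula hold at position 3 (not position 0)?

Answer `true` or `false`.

Answer: true

Derivation:
s_0={p,q,r}: (F(!r) | X(X(r)))=True F(!r)=True !r=False r=True X(X(r))=False X(r)=False
s_1={q}: (F(!r) | X(X(r)))=True F(!r)=True !r=True r=False X(X(r))=False X(r)=False
s_2={p}: (F(!r) | X(X(r)))=True F(!r)=True !r=True r=False X(X(r))=True X(r)=False
s_3={s}: (F(!r) | X(X(r)))=True F(!r)=True !r=True r=False X(X(r))=True X(r)=True
s_4={p,r,s}: (F(!r) | X(X(r)))=True F(!r)=True !r=False r=True X(X(r))=False X(r)=True
s_5={r,s}: (F(!r) | X(X(r)))=True F(!r)=True !r=False r=True X(X(r))=False X(r)=False
s_6={p,s}: (F(!r) | X(X(r)))=True F(!r)=True !r=True r=False X(X(r))=False X(r)=False
Evaluating at position 3: result = True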